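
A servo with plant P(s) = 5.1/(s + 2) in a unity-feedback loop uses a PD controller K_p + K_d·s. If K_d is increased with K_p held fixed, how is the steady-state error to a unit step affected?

K_d affects only the transient (the s-coefficient); the DC loop gain, and hence e_ss, depends only on K_p.

unchanged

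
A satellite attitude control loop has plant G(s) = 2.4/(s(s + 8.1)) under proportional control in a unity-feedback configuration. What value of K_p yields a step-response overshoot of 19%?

K_p = 31.3

From %OS = 100·exp(−πζ/√(1−ζ²)) = 19%, ζ = −ln(0.19)/√(π²+ln²(0.19)) = 0.4673.
Characteristic equation s² + 8.1s + 2.4K_p = 0 gives ζ = 8.1/(2√(2.4K_p)).
Setting ζ = 0.4673: √(2.4K_p) = 8.1/(2·0.4673) = 8.666, so K_p = 75.1/2.4 = 31.3.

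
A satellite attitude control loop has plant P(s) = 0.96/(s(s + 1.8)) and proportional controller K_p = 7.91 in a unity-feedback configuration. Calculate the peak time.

T_p = 1.21 s

The closed-loop denominator s² + 1.8s + 7.594 gives ω_n = √7.594 = 2.756 and ζ = 1.8/(2ω_n) = 0.3266.
Damped frequency ω_d = ω_n√(1−ζ²) = 2.605 rad/s, so peak time T_p = π/ω_d = 1.21 s.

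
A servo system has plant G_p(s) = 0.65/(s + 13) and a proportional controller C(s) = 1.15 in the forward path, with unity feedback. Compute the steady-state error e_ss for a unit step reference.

0.946

The loop is type 0. Static position error constant K_pos = C(0)·G_p(0) = 1.15·0.05 = 0.0575.
Steady-state error to a unit step: e_ss = 1/(1+K_pos) = 1/1.058 = 0.946.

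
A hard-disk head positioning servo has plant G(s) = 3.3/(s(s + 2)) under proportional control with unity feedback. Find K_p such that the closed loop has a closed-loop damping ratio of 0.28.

Closed-loop characteristic equation: s² + 2s + K_p·3.3 = 0.
So ω_n = √(3.3K_p) and 2ζω_n = 2, giving ζ = 2/(2√(3.3K_p)).
Setting ζ = 0.28: √(3.3K_p) = 2/(2·0.28) = 3.571, so K_p = 12.76/3.3 = 3.87.

K_p = 3.87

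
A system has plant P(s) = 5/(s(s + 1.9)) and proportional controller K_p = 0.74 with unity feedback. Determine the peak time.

The closed-loop denominator s² + 1.9s + 3.7 gives ω_n = √3.7 = 1.924 and ζ = 1.9/(2ω_n) = 0.4939.
Damped frequency ω_d = ω_n√(1−ζ²) = 1.673 rad/s, so peak time T_p = π/ω_d = 1.88 s.

T_p = 1.88 s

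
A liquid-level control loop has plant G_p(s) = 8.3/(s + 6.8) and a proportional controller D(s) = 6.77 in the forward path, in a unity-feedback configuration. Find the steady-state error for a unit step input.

The loop is type 0. Static position error constant K_pos = D(0)·G_p(0) = 6.77·1.221 = 8.263.
Steady-state error to a unit step: e_ss = 1/(1+K_pos) = 1/9.263 = 0.108.

0.108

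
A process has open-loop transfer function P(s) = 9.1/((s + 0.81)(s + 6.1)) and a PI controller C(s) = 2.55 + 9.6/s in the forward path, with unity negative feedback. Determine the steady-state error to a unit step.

0

The open loop C(s)P(s) has a pole at the origin (type 1), so the static position error constant is infinite and e_ss = 1/(1+∞) = 0.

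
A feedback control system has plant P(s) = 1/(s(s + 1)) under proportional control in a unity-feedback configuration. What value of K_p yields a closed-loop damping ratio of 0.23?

K_p = 4.73

Closed-loop characteristic equation: s² + 1s + K_p·1 = 0.
So ω_n = √(1K_p) and 2ζω_n = 1, giving ζ = 1/(2√(1K_p)).
Setting ζ = 0.23: √(1K_p) = 1/(2·0.23) = 2.174, so K_p = 4.726/1 = 4.73.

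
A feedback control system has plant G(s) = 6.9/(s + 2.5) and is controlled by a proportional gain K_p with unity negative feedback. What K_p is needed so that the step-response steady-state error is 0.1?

The loop is type 0, so e_ss(step) = 1/(1 + K_pos) with K_pos = K_p·G(0).
G(0) = 2.76. Require 1/(1 + K_p·2.76) = 0.1, so 1 + 2.76·K_p = 10.
K_p = (10 − 1)/2.76 = 3.26.

K_p = 3.26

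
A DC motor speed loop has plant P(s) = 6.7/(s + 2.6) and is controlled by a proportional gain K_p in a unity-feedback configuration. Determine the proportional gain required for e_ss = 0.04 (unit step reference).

K_p = 9.31

For a type-0 loop with proportional control, e_ss = 1/(1 + K_p·P(0)).
P(0) = 2.577. Require 1/(1 + K_p·2.577) = 0.04, so 1 + 2.577·K_p = 25.
K_p = (25 − 1)/2.577 = 9.31.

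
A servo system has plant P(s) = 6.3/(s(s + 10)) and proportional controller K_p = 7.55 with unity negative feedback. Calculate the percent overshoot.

3.66%

The closed-loop denominator s² + 10s + 47.56 gives ω_n = √47.56 = 6.897 and ζ = 10/(2ω_n) = 0.725.
%OS = 100·exp(−πζ/√(1−ζ²)) = 100·exp(−π·0.725/√0.4744) = 3.66%.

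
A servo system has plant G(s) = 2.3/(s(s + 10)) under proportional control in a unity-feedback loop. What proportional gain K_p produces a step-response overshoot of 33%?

From %OS = 100·exp(−πζ/√(1−ζ²)) = 33%, ζ = −ln(0.33)/√(π²+ln²(0.33)) = 0.3328.
Characteristic equation s² + 10s + 2.3K_p = 0 gives ζ = 10/(2√(2.3K_p)).
Setting ζ = 0.3328: √(2.3K_p) = 10/(2·0.3328) = 15.02, so K_p = 225.7/2.3 = 98.1.

K_p = 98.1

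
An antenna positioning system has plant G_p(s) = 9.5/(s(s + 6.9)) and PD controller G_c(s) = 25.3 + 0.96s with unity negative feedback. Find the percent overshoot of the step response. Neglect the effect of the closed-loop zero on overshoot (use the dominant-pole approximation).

15%

Forward path: (25.3 + 0.96s)·9.5/(s(s+6.9)). The closed-loop characteristic equation is s² + (6.9 + 9.5·0.96)s + 9.5·25.3 = 0.
That is s² + 16.02s + 240.3 = 0, so ω_n = 15.5 rad/s and ζ = 16.02/(2·15.5) = 0.5167.
%OS = 100·exp(−πζ/√(1−ζ²)) = 15%.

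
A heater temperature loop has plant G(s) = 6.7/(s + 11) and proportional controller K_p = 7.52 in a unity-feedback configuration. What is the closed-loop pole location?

s = -61.38

Closed-loop transfer function: T(s) = K_p·G(s)/(1 + K_p·G(s)) = 50.38/(s + 11 + 50.38) = 50.38/(s + 61.38).
The closed-loop pole is at s = −61.38.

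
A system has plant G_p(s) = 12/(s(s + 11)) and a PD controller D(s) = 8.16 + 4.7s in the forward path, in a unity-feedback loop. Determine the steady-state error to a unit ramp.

0.112

The loop has one pole at the origin (type 1). Velocity error constant K_v = lim_{s→0} s·D(s)G_p(s) = 8.16·12/11 = 8.902.
Steady-state error to a unit ramp: e_ss = 1/K_v = 0.112.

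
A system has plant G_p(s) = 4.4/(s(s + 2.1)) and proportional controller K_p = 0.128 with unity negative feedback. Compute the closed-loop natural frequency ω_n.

ω_n = 0.75 rad/s

The closed-loop denominator is s(s+2.1) + 0.128·4.4 = s² + 2.1s + 0.5632.
Matching s² + 2ζω_n s + ω_n²: ω_n = √0.5632 = 0.7505 rad/s and 2ζω_n = 2.1, so ζ = 2.1/(2·0.7505) = 1.4.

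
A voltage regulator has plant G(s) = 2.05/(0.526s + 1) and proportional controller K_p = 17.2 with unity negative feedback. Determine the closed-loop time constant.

Closed loop: T(s) = K_p·G/(1+K_p·G) = 35.26/(0.526s + 1 + 35.26), with pole at s = −(1 + 35.26)/0.526 = −68.94.
Closed-loop time constant τ = 1/68.94 = 0.0145 s.

τ = 0.0145 s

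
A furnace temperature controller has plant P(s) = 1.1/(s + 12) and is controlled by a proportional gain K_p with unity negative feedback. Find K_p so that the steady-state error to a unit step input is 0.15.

K_p = 61.8

For a type-0 loop with proportional control, e_ss = 1/(1 + K_p·P(0)).
P(0) = 0.09167. Require 1/(1 + K_p·0.09167) = 0.15, so 1 + 0.09167·K_p = 6.667.
K_p = (6.667 − 1)/0.09167 = 61.8.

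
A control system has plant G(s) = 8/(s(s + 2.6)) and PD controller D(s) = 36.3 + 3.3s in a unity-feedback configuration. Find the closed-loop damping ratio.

Forward path: (36.3 + 3.3s)·8/(s(s+2.6)). The closed-loop characteristic equation is s² + (2.6 + 8·3.3)s + 8·36.3 = 0.
That is s² + 29s + 290.4 = 0, so ω_n = 17.04 rad/s and ζ = 29/(2·17.04) = 0.8509.

ζ = 0.851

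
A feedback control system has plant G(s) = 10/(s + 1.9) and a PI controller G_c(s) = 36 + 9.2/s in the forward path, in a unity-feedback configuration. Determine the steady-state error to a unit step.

The open loop G_c(s)G(s) has a pole at the origin (type 1), so the static position error constant is infinite and e_ss = 1/(1+∞) = 0.

0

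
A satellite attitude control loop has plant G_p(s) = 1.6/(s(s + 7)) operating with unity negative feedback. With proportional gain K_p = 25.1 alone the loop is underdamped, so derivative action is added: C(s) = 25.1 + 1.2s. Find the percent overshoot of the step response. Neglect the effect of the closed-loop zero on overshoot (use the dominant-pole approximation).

Forward path: (25.1 + 1.2s)·1.6/(s(s+7)). The closed-loop characteristic equation is s² + (7 + 1.6·1.2)s + 1.6·25.1 = 0.
That is s² + 8.92s + 40.16 = 0, so ω_n = 6.337 rad/s and ζ = 8.92/(2·6.337) = 0.7038.
%OS = 100·exp(−πζ/√(1−ζ²)) = 4.45%.

4.45%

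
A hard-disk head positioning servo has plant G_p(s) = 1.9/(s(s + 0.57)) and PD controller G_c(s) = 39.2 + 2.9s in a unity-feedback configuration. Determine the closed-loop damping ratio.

ζ = 0.352

Forward path: (39.2 + 2.9s)·1.9/(s(s+0.57)). The closed-loop characteristic equation is s² + (0.57 + 1.9·2.9)s + 1.9·39.2 = 0.
That is s² + 6.08s + 74.48 = 0, so ω_n = 8.63 rad/s and ζ = 6.08/(2·8.63) = 0.3523.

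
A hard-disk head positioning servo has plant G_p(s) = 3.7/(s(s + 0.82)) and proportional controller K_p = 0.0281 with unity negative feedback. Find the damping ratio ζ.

The closed-loop denominator is s(s+0.82) + 0.0281·3.7 = s² + 0.82s + 0.104.
Matching s² + 2ζω_n s + ω_n²: ω_n = √0.104 = 0.3224 rad/s and 2ζω_n = 0.82, so ζ = 0.82/(2·0.3224) = 1.27.

ζ = 1.27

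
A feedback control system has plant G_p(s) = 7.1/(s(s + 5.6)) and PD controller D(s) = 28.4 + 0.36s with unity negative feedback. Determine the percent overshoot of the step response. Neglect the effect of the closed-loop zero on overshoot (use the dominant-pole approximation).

Forward path: (28.4 + 0.36s)·7.1/(s(s+5.6)). The closed-loop characteristic equation is s² + (5.6 + 7.1·0.36)s + 7.1·28.4 = 0.
That is s² + 8.156s + 201.6 = 0, so ω_n = 14.2 rad/s and ζ = 8.156/(2·14.2) = 0.2872.
%OS = 100·exp(−πζ/√(1−ζ²)) = 39%.

39%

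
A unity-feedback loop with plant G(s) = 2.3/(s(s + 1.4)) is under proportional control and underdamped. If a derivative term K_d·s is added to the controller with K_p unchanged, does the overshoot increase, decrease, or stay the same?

decrease

With PD the characteristic equation becomes s² + (a + K·K_d)s + K·K_p = 0; the damping term grows, ζ rises, overshoot falls.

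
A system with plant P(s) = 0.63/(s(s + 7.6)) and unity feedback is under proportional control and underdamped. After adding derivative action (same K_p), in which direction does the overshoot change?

decrease

The derivative term adds K·K_d to the s-coefficient of the characteristic equation, raising 2ζω_n while ω_n is unchanged; ζ increases, so overshoot decreases.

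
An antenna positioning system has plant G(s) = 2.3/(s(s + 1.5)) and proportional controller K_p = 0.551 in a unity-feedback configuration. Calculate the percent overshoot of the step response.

6.04%

The closed-loop denominator s² + 1.5s + 1.267 gives ω_n = √1.267 = 1.126 and ζ = 1.5/(2ω_n) = 0.6662.
%OS = 100·exp(−πζ/√(1−ζ²)) = 100·exp(−π·0.6662/√0.5561) = 6.04%.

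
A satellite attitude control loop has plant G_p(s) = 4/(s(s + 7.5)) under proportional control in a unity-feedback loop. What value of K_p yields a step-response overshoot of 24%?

K_p = 20.6

From %OS = 100·exp(−πζ/√(1−ζ²)) = 24%, ζ = −ln(0.24)/√(π²+ln²(0.24)) = 0.4136.
Characteristic equation s² + 7.5s + 4K_p = 0 gives ζ = 7.5/(2√(4K_p)).
Setting ζ = 0.4136: √(4K_p) = 7.5/(2·0.4136) = 9.067, so K_p = 82.21/4 = 20.6.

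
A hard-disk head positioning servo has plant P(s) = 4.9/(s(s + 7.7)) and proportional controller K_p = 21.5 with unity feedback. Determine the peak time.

T_p = 0.33 s

From 1 + K_pP(s) = 0: s² + 7.7s + 105.4 = 0 ⇒ ω_n = 10.26, ζ = 0.3751.
Damped frequency ω_d = ω_n√(1−ζ²) = 9.515 rad/s, so peak time T_p = π/ω_d = 0.33 s.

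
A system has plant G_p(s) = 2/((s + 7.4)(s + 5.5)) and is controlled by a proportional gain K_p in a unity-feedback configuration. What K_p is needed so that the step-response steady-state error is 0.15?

For a type-0 loop with proportional control, e_ss = 1/(1 + K_p·G_p(0)).
G_p(0) = 0.04914. Require 1/(1 + K_p·0.04914) = 0.15, so 1 + 0.04914·K_p = 6.667.
K_p = (6.667 − 1)/0.04914 = 115.

K_p = 115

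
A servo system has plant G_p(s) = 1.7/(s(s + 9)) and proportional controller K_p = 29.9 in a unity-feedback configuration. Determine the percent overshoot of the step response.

From 1 + K_pG_p(s) = 0: s² + 9s + 50.83 = 0 ⇒ ω_n = 7.13, ζ = 0.6312.
%OS = 100·exp(−πζ/√(1−ζ²)) = 100·exp(−π·0.6312/√0.6016) = 7.76%.

7.76%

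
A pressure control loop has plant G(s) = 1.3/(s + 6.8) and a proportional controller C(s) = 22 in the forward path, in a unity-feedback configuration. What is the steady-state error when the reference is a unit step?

0.192

The loop is type 0. Static position error constant K_pos = C(0)·G(0) = 22·0.1912 = 4.206.
Steady-state error to a unit step: e_ss = 1/(1+K_pos) = 1/5.206 = 0.192.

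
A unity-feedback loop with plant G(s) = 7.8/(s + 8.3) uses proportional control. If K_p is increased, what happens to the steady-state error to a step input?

decrease

e_ss = 1/(1 + K_p·G(0)); a larger K_p raises the denominator, so e_ss decreases.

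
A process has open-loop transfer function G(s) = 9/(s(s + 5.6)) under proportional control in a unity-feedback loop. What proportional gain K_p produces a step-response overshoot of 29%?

From %OS = 100·exp(−πζ/√(1−ζ²)) = 29%, ζ = −ln(0.29)/√(π²+ln²(0.29)) = 0.3666.
Characteristic equation s² + 5.6s + 9K_p = 0 gives ζ = 5.6/(2√(9K_p)).
Setting ζ = 0.3666: √(9K_p) = 5.6/(2·0.3666) = 7.638, so K_p = 58.34/9 = 6.48.

K_p = 6.48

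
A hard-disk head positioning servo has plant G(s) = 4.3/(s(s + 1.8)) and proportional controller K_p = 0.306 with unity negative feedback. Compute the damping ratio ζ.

1 + K_p·G(s) = 0 gives s² + 1.8s + 1.316 = 0.
So ω_n² = 1.316 ⇒ ω_n = 1.147 rad/s, and ζ = 1.8/(2ω_n) = 0.785.

ζ = 0.785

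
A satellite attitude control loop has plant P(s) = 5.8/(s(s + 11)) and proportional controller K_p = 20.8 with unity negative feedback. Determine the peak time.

The closed-loop denominator s² + 11s + 120.6 gives ω_n = √120.6 = 10.98 and ζ = 11/(2ω_n) = 0.5007.
Damped frequency ω_d = ω_n√(1−ζ²) = 9.507 rad/s, so peak time T_p = π/ω_d = 0.33 s.

T_p = 0.33 s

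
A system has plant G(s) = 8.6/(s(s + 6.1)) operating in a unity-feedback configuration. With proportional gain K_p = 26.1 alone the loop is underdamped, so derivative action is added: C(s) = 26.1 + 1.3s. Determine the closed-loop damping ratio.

Forward path: (26.1 + 1.3s)·8.6/(s(s+6.1)). The closed-loop characteristic equation is s² + (6.1 + 8.6·1.3)s + 8.6·26.1 = 0.
That is s² + 17.28s + 224.5 = 0, so ω_n = 14.98 rad/s and ζ = 17.28/(2·14.98) = 0.5767.

ζ = 0.577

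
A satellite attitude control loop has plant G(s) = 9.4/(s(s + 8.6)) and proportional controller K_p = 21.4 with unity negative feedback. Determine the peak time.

Closed-loop characteristic equation: s² + 8.6s + 201.2 = 0, so ω_n = 14.18 rad/s and ζ = 8.6/(2·14.18) = 0.3032.
Damped frequency ω_d = ω_n√(1−ζ²) = 13.52 rad/s, so peak time T_p = π/ω_d = 0.232 s.

T_p = 0.232 s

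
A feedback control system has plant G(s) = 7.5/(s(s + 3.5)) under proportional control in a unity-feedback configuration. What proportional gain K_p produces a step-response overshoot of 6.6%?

From %OS = 100·exp(−πζ/√(1−ζ²)) = 6.6%, ζ = −ln(0.066)/√(π²+ln²(0.066)) = 0.6543.
Characteristic equation s² + 3.5s + 7.5K_p = 0 gives ζ = 3.5/(2√(7.5K_p)).
Setting ζ = 0.6543: √(7.5K_p) = 3.5/(2·0.6543) = 2.675, so K_p = 7.154/7.5 = 0.954.

K_p = 0.954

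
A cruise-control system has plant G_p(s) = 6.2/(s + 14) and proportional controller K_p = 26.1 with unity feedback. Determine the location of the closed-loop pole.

Closed-loop transfer function: T(s) = K_p·G_p(s)/(1 + K_p·G_p(s)) = 161.8/(s + 14 + 161.8) = 161.8/(s + 175.8).
The closed-loop pole is at s = −175.8.

s = -175.8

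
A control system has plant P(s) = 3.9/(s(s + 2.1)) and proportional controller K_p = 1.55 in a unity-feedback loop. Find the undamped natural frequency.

The closed-loop denominator is s(s+2.1) + 1.55·3.9 = s² + 2.1s + 6.045.
So ω_n² = 6.045 ⇒ ω_n = 2.459 rad/s, and ζ = 2.1/(2ω_n) = 0.427.

ω_n = 2.46 rad/s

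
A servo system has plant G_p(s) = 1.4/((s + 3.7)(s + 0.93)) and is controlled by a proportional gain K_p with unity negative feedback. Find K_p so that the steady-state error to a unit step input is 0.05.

The loop is type 0, so e_ss(step) = 1/(1 + K_pos) with K_pos = K_p·G_p(0).
G_p(0) = 0.4069. Require 1/(1 + K_p·0.4069) = 0.05, so 1 + 0.4069·K_p = 20.
K_p = (20 − 1)/0.4069 = 46.7.

K_p = 46.7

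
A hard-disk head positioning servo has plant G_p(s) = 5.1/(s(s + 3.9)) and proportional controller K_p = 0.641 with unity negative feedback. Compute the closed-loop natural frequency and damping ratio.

With unity feedback the closed-loop characteristic equation is s² + 3.9s + 0.641·5.1 = s² + 3.9s + 3.269 = 0.
So ω_n² = 3.269 ⇒ ω_n = 1.808 rad/s, and ζ = 3.9/(2ω_n) = 1.08.

ω_n = 1.81 rad/s, ζ = 1.08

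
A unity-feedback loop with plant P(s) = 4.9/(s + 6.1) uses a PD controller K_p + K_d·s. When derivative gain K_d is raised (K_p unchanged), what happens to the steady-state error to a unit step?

At s = 0 the derivative term contributes nothing: C(0) = K_p regardless of K_d, so K_pos = K_p·P(0) and e_ss are unchanged.

unchanged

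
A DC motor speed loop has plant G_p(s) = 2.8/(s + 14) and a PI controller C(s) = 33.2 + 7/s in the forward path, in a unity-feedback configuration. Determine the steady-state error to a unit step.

0

The open loop C(s)G_p(s) has a pole at the origin (type 1), so the static position error constant is infinite and e_ss = 1/(1+∞) = 0.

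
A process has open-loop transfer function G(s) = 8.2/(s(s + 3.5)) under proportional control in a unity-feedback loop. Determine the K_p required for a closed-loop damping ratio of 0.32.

Closed-loop characteristic equation: s² + 3.5s + K_p·8.2 = 0.
So ω_n = √(8.2K_p) and 2ζω_n = 3.5, giving ζ = 3.5/(2√(8.2K_p)).
Setting ζ = 0.32: √(8.2K_p) = 3.5/(2·0.32) = 5.469, so K_p = 29.91/8.2 = 3.65.

K_p = 3.65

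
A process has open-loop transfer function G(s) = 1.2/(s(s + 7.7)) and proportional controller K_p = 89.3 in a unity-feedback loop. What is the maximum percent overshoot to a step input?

28.4%

From 1 + K_pG(s) = 0: s² + 7.7s + 107.2 = 0 ⇒ ω_n = 10.35, ζ = 0.3719.
%OS = 100·exp(−πζ/√(1−ζ²)) = 100·exp(−π·0.3719/√0.8617) = 28.4%.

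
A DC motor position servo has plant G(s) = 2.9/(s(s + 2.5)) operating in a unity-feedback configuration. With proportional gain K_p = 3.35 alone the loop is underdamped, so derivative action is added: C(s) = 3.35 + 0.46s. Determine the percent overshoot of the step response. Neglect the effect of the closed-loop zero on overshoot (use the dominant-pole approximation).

Forward path: (3.35 + 0.46s)·2.9/(s(s+2.5)). The closed-loop characteristic equation is s² + (2.5 + 2.9·0.46)s + 2.9·3.35 = 0.
That is s² + 3.834s + 9.715 = 0, so ω_n = 3.117 rad/s and ζ = 3.834/(2·3.117) = 0.615.
%OS = 100·exp(−πζ/√(1−ζ²)) = 8.63%.

8.63%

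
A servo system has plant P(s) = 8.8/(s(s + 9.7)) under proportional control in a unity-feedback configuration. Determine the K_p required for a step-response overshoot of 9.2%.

K_p = 7.31

From %OS = 100·exp(−πζ/√(1−ζ²)) = 9.2%, ζ = −ln(0.092)/√(π²+ln²(0.092)) = 0.6048.
Characteristic equation s² + 9.7s + 8.8K_p = 0 gives ζ = 9.7/(2√(8.8K_p)).
Setting ζ = 0.6048: √(8.8K_p) = 9.7/(2·0.6048) = 8.019, so K_p = 64.3/8.8 = 7.31.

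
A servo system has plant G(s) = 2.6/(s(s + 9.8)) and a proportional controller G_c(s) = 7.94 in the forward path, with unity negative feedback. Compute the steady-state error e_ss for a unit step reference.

0

The open loop G_c(s)G(s) has a pole at the origin (type 1), so the static position error constant is infinite and e_ss = 1/(1+∞) = 0.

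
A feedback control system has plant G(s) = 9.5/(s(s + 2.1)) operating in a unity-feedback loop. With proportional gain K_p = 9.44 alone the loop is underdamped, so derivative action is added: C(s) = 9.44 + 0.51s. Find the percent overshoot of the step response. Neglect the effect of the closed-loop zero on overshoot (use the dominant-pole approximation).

Forward path: (9.44 + 0.51s)·9.5/(s(s+2.1)). The closed-loop characteristic equation is s² + (2.1 + 9.5·0.51)s + 9.5·9.44 = 0.
That is s² + 6.945s + 89.68 = 0, so ω_n = 9.47 rad/s and ζ = 6.945/(2·9.47) = 0.3667.
%OS = 100·exp(−πζ/√(1−ζ²)) = 29%.

29%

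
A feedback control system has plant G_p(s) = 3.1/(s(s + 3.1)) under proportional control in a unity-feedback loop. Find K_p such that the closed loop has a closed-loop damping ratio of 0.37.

Closed-loop characteristic equation: s² + 3.1s + K_p·3.1 = 0.
So ω_n = √(3.1K_p) and 2ζω_n = 3.1, giving ζ = 3.1/(2√(3.1K_p)).
Setting ζ = 0.37: √(3.1K_p) = 3.1/(2·0.37) = 4.189, so K_p = 17.55/3.1 = 5.66.

K_p = 5.66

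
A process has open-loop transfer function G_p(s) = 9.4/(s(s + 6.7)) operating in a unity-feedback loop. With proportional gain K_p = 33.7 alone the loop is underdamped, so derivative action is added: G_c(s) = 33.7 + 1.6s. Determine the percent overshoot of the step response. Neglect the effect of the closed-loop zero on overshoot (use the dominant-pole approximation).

8.86%

Forward path: (33.7 + 1.6s)·9.4/(s(s+6.7)). The closed-loop characteristic equation is s² + (6.7 + 9.4·1.6)s + 9.4·33.7 = 0.
That is s² + 21.74s + 316.8 = 0, so ω_n = 17.8 rad/s and ζ = 21.74/(2·17.8) = 0.6107.
%OS = 100·exp(−πζ/√(1−ζ²)) = 8.86%.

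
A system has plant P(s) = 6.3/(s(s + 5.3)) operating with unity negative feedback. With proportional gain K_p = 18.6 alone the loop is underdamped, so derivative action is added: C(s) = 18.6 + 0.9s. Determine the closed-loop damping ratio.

ζ = 0.507

Forward path: (18.6 + 0.9s)·6.3/(s(s+5.3)). The closed-loop characteristic equation is s² + (5.3 + 6.3·0.9)s + 6.3·18.6 = 0.
That is s² + 10.97s + 117.2 = 0, so ω_n = 10.82 rad/s and ζ = 10.97/(2·10.82) = 0.5067.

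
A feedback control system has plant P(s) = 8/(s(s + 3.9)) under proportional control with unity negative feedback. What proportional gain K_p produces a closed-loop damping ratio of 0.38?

Closed-loop characteristic equation: s² + 3.9s + K_p·8 = 0.
So ω_n = √(8K_p) and 2ζω_n = 3.9, giving ζ = 3.9/(2√(8K_p)).
Setting ζ = 0.38: √(8K_p) = 3.9/(2·0.38) = 5.132, so K_p = 26.33/8 = 3.29.

K_p = 3.29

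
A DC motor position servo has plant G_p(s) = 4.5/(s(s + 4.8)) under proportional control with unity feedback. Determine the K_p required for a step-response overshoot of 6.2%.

From %OS = 100·exp(−πζ/√(1−ζ²)) = 6.2%, ζ = −ln(0.062)/√(π²+ln²(0.062)) = 0.6628.
Characteristic equation s² + 4.8s + 4.5K_p = 0 gives ζ = 4.8/(2√(4.5K_p)).
Setting ζ = 0.6628: √(4.5K_p) = 4.8/(2·0.6628) = 3.621, so K_p = 13.11/4.5 = 2.91.

K_p = 2.91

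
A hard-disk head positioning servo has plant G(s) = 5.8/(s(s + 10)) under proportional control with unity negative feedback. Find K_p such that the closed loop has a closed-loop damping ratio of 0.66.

Closed-loop characteristic equation: s² + 10s + K_p·5.8 = 0.
So ω_n = √(5.8K_p) and 2ζω_n = 10, giving ζ = 10/(2√(5.8K_p)).
Setting ζ = 0.66: √(5.8K_p) = 10/(2·0.66) = 7.576, so K_p = 57.39/5.8 = 9.9.

K_p = 9.9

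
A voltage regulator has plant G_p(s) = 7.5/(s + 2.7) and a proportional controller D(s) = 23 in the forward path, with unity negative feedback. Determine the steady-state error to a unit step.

0.0154

The loop is type 0. Static position error constant K_pos = D(0)·G_p(0) = 23·2.778 = 63.89.
Steady-state error to a unit step: e_ss = 1/(1+K_pos) = 1/64.89 = 0.0154.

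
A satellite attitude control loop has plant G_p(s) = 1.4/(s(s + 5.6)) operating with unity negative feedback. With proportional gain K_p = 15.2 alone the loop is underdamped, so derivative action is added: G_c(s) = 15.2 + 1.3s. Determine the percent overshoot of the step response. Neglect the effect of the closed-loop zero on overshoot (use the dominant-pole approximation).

1.42%

Forward path: (15.2 + 1.3s)·1.4/(s(s+5.6)). The closed-loop characteristic equation is s² + (5.6 + 1.4·1.3)s + 1.4·15.2 = 0.
That is s² + 7.42s + 21.28 = 0, so ω_n = 4.613 rad/s and ζ = 7.42/(2·4.613) = 0.8042.
%OS = 100·exp(−πζ/√(1−ζ²)) = 1.42%.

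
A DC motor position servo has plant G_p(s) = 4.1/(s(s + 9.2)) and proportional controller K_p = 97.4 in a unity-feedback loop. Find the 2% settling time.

The closed-loop denominator s² + 9.2s + 399.3 gives ω_n = √399.3 = 19.98 and ζ = 9.2/(2ω_n) = 0.2302.
2% settling time T_s ≈ 4/(ζω_n) = 4/4.6 = 0.87 s.

T_s ≈ 0.87 s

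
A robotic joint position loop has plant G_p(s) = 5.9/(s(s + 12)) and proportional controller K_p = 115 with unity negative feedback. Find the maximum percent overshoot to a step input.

From 1 + K_pG_p(s) = 0: s² + 12s + 678.5 = 0 ⇒ ω_n = 26.05, ζ = 0.2303.
%OS = 100·exp(−πζ/√(1−ζ²)) = 100·exp(−π·0.2303/√0.9469) = 47.5%.

47.5%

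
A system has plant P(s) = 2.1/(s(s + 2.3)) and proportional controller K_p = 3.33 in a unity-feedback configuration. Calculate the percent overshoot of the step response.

21.9%

From 1 + K_pP(s) = 0: s² + 2.3s + 6.993 = 0 ⇒ ω_n = 2.644, ζ = 0.4349.
%OS = 100·exp(−πζ/√(1−ζ²)) = 100·exp(−π·0.4349/√0.8109) = 21.9%.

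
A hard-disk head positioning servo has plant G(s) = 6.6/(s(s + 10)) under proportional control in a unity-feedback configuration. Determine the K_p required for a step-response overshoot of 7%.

From %OS = 100·exp(−πζ/√(1−ζ²)) = 7%, ζ = −ln(0.07)/√(π²+ln²(0.07)) = 0.6461.
Characteristic equation s² + 10s + 6.6K_p = 0 gives ζ = 10/(2√(6.6K_p)).
Setting ζ = 0.6461: √(6.6K_p) = 10/(2·0.6461) = 7.739, so K_p = 59.89/6.6 = 9.07.

K_p = 9.07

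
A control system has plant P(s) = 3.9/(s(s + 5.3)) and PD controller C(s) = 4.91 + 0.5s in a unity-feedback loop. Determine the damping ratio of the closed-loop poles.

Forward path: (4.91 + 0.5s)·3.9/(s(s+5.3)). The closed-loop characteristic equation is s² + (5.3 + 3.9·0.5)s + 3.9·4.91 = 0.
That is s² + 7.25s + 19.15 = 0, so ω_n = 4.376 rad/s and ζ = 7.25/(2·4.376) = 0.8284.

ζ = 0.828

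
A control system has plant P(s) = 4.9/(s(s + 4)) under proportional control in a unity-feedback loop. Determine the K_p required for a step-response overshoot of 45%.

K_p = 13.5

From %OS = 100·exp(−πζ/√(1−ζ²)) = 45%, ζ = −ln(0.45)/√(π²+ln²(0.45)) = 0.2463.
Characteristic equation s² + 4s + 4.9K_p = 0 gives ζ = 4/(2√(4.9K_p)).
Setting ζ = 0.2463: √(4.9K_p) = 4/(2·0.2463) = 8.119, so K_p = 65.92/4.9 = 13.5.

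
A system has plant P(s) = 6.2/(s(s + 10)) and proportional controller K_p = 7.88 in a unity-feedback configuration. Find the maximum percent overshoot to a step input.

4.01%

From 1 + K_pP(s) = 0: s² + 10s + 48.86 = 0 ⇒ ω_n = 6.99, ζ = 0.7153.
%OS = 100·exp(−πζ/√(1−ζ²)) = 100·exp(−π·0.7153/√0.4883) = 4.01%.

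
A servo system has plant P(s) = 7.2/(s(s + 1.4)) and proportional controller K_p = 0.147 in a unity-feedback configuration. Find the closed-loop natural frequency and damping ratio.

The closed-loop denominator is s(s+1.4) + 0.147·7.2 = s² + 1.4s + 1.058.
Matching s² + 2ζω_n s + ω_n²: ω_n = √1.058 = 1.029 rad/s and 2ζω_n = 1.4, so ζ = 1.4/(2·1.029) = 0.68.

ω_n = 1.03 rad/s, ζ = 0.68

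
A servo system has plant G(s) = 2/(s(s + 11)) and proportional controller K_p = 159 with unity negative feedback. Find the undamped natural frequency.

With unity feedback the closed-loop characteristic equation is s² + 11s + 159·2 = s² + 11s + 318 = 0.
So ω_n² = 318 ⇒ ω_n = 17.83 rad/s, and ζ = 11/(2ω_n) = 0.308.

ω_n = 17.8 rad/s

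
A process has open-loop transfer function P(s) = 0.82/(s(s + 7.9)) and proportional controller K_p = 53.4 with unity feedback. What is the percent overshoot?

9.66%

From 1 + K_pP(s) = 0: s² + 7.9s + 43.79 = 0 ⇒ ω_n = 6.617, ζ = 0.5969.
%OS = 100·exp(−πζ/√(1−ζ²)) = 100·exp(−π·0.5969/√0.6437) = 9.66%.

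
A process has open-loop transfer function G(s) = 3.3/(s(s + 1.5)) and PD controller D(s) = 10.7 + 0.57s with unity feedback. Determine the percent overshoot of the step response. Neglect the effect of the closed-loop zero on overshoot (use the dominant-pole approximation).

39.4%

Forward path: (10.7 + 0.57s)·3.3/(s(s+1.5)). The closed-loop characteristic equation is s² + (1.5 + 3.3·0.57)s + 3.3·10.7 = 0.
That is s² + 3.381s + 35.31 = 0, so ω_n = 5.942 rad/s and ζ = 3.381/(2·5.942) = 0.2845.
%OS = 100·exp(−πζ/√(1−ζ²)) = 39.4%.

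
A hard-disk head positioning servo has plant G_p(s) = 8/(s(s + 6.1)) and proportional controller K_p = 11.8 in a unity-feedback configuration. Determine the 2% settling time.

The closed-loop denominator s² + 6.1s + 94.4 gives ω_n = √94.4 = 9.716 and ζ = 6.1/(2ω_n) = 0.3139.
2% settling time T_s ≈ 4/(ζω_n) = 4/3.05 = 1.31 s.

T_s ≈ 1.31 s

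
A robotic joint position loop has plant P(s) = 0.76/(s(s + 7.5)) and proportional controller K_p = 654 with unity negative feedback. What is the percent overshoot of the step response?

The closed-loop denominator s² + 7.5s + 497 gives ω_n = √497 = 22.29 and ζ = 7.5/(2ω_n) = 0.1682.
%OS = 100·exp(−πζ/√(1−ζ²)) = 100·exp(−π·0.1682/√0.9717) = 58.5%.

58.5%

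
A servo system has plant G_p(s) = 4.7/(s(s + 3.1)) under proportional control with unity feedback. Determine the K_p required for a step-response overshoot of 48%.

K_p = 9.88

From %OS = 100·exp(−πζ/√(1−ζ²)) = 48%, ζ = −ln(0.48)/√(π²+ln²(0.48)) = 0.2275.
Characteristic equation s² + 3.1s + 4.7K_p = 0 gives ζ = 3.1/(2√(4.7K_p)).
Setting ζ = 0.2275: √(4.7K_p) = 3.1/(2·0.2275) = 6.813, so K_p = 46.42/4.7 = 9.88.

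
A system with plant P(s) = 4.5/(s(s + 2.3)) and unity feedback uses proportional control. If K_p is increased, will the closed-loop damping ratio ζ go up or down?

ζ = 2.3/(2√(4.5K_p)); increasing K_p raises the denominator, so ζ falls.

decrease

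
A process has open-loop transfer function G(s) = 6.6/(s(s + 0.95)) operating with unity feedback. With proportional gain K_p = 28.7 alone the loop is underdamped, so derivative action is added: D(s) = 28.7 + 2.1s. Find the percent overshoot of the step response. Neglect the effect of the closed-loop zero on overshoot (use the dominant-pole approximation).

Forward path: (28.7 + 2.1s)·6.6/(s(s+0.95)). The closed-loop characteristic equation is s² + (0.95 + 6.6·2.1)s + 6.6·28.7 = 0.
That is s² + 14.81s + 189.4 = 0, so ω_n = 13.76 rad/s and ζ = 14.81/(2·13.76) = 0.538.
%OS = 100·exp(−πζ/√(1−ζ²)) = 13.5%.

13.5%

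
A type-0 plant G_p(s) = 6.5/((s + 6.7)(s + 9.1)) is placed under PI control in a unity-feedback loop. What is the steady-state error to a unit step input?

0

The PI controller's integrator makes the forward path type 1, so e_ss to a step is zero.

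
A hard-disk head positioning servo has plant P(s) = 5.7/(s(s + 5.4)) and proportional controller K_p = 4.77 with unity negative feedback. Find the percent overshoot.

The closed-loop denominator s² + 5.4s + 27.19 gives ω_n = √27.19 = 5.214 and ζ = 5.4/(2ω_n) = 0.5178.
%OS = 100·exp(−πζ/√(1−ζ²)) = 100·exp(−π·0.5178/√0.7319) = 14.9%.

14.9%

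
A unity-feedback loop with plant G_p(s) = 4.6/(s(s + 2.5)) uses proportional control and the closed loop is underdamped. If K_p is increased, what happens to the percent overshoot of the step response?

Characteristic equation s² + 2.5s + K_p·4.6 = 0: raising K_p raises ω_n while 2ζω_n = 2.5 is fixed, so ζ falls and overshoot grows.

increase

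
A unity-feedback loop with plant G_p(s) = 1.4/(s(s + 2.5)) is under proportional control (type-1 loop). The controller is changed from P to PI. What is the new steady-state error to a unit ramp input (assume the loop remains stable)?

0

The integrator raises the loop to type 2, so K_v → ∞ and e_ss to a ramp is zero.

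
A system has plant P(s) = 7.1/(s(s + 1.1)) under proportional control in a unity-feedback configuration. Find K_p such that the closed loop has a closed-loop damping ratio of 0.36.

K_p = 0.329

Closed-loop characteristic equation: s² + 1.1s + K_p·7.1 = 0.
So ω_n = √(7.1K_p) and 2ζω_n = 1.1, giving ζ = 1.1/(2√(7.1K_p)).
Setting ζ = 0.36: √(7.1K_p) = 1.1/(2·0.36) = 1.528, so K_p = 2.334/7.1 = 0.329.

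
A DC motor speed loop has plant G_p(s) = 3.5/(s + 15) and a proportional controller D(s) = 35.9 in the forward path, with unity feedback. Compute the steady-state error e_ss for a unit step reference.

0.107

The loop is type 0. Static position error constant K_pos = D(0)·G_p(0) = 35.9·0.2333 = 8.377.
Steady-state error to a unit step: e_ss = 1/(1+K_pos) = 1/9.377 = 0.107.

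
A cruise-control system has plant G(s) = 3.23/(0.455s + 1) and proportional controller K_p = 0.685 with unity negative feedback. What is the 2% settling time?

T_s ≈ 0.567 s

Closed loop: T(s) = K_p·G/(1+K_p·G) = 2.213/(0.455s + 1 + 2.213), with pole at s = −(1 + 2.213)/0.455 = −7.061.
τ = 1/7.061 = 0.1416 s, so 2% settling time ≈ 4τ = 0.567 s.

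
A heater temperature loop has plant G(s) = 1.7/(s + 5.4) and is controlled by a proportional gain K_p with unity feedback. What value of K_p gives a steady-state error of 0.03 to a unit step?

K_p = 103

The loop is type 0, so e_ss(step) = 1/(1 + K_pos) with K_pos = K_p·G(0).
G(0) = 0.3148. Require 1/(1 + K_p·0.3148) = 0.03, so 1 + 0.3148·K_p = 33.33.
K_p = (33.33 − 1)/0.3148 = 103.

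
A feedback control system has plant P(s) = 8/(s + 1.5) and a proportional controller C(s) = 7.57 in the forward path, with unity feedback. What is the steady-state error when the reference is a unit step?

0.0242

The loop is type 0. Static position error constant K_pos = C(0)·P(0) = 7.57·5.333 = 40.37.
Steady-state error to a unit step: e_ss = 1/(1+K_pos) = 1/41.37 = 0.0242.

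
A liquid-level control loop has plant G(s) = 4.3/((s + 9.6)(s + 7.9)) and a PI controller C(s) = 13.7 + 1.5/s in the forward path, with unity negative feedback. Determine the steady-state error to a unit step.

The open loop C(s)G(s) has a pole at the origin (type 1), so the static position error constant is infinite and e_ss = 1/(1+∞) = 0.

0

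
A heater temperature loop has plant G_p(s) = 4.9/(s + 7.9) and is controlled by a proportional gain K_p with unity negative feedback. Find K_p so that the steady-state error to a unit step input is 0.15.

K_p = 9.14

The loop is type 0, so e_ss(step) = 1/(1 + K_pos) with K_pos = K_p·G_p(0).
G_p(0) = 0.6203. Require 1/(1 + K_p·0.6203) = 0.15, so 1 + 0.6203·K_p = 6.667.
K_p = (6.667 − 1)/0.6203 = 9.14.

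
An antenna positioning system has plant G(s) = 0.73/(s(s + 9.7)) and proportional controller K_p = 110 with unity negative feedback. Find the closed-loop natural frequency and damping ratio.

The closed-loop denominator is s(s+9.7) + 110·0.73 = s² + 9.7s + 80.3.
So ω_n² = 80.3 ⇒ ω_n = 8.961 rad/s, and ζ = 9.7/(2ω_n) = 0.541.

ω_n = 8.96 rad/s, ζ = 0.541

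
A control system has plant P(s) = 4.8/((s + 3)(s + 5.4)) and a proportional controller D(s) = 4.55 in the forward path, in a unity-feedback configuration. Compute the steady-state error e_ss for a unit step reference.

The loop is type 0. Static position error constant K_pos = D(0)·P(0) = 4.55·0.2963 = 1.348.
Steady-state error to a unit step: e_ss = 1/(1+K_pos) = 1/2.348 = 0.426.

0.426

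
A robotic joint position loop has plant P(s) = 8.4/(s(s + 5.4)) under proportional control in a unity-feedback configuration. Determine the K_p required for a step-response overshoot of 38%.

From %OS = 100·exp(−πζ/√(1−ζ²)) = 38%, ζ = −ln(0.38)/√(π²+ln²(0.38)) = 0.2943.
Characteristic equation s² + 5.4s + 8.4K_p = 0 gives ζ = 5.4/(2√(8.4K_p)).
Setting ζ = 0.2943: √(8.4K_p) = 5.4/(2·0.2943) = 9.173, so K_p = 84.14/8.4 = 10.

K_p = 10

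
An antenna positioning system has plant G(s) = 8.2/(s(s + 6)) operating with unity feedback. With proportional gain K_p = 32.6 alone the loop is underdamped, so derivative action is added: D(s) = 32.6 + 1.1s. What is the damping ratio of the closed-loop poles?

ζ = 0.459

Forward path: (32.6 + 1.1s)·8.2/(s(s+6)). The closed-loop characteristic equation is s² + (6 + 8.2·1.1)s + 8.2·32.6 = 0.
That is s² + 15.02s + 267.3 = 0, so ω_n = 16.35 rad/s and ζ = 15.02/(2·16.35) = 0.4593.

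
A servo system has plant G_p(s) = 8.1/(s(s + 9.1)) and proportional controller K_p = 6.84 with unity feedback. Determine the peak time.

From 1 + K_pG_p(s) = 0: s² + 9.1s + 55.4 = 0 ⇒ ω_n = 7.443, ζ = 0.6113.
Damped frequency ω_d = ω_n√(1−ζ²) = 5.891 rad/s, so peak time T_p = π/ω_d = 0.533 s.

T_p = 0.533 s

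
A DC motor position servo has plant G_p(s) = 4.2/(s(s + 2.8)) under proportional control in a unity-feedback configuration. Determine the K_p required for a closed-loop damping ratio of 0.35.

Closed-loop characteristic equation: s² + 2.8s + K_p·4.2 = 0.
So ω_n = √(4.2K_p) and 2ζω_n = 2.8, giving ζ = 2.8/(2√(4.2K_p)).
Setting ζ = 0.35: √(4.2K_p) = 2.8/(2·0.35) = 4, so K_p = 16/4.2 = 3.81.

K_p = 3.81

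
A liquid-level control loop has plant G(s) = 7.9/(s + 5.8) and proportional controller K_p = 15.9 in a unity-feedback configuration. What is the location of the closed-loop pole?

Closed-loop transfer function: T(s) = K_p·G(s)/(1 + K_p·G(s)) = 125.6/(s + 5.8 + 125.6) = 125.6/(s + 131.4).
The closed-loop pole is at s = −131.4.

s = -131.4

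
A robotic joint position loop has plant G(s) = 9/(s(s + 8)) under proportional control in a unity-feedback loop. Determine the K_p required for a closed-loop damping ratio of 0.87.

Closed-loop characteristic equation: s² + 8s + K_p·9 = 0.
So ω_n = √(9K_p) and 2ζω_n = 8, giving ζ = 8/(2√(9K_p)).
Setting ζ = 0.87: √(9K_p) = 8/(2·0.87) = 4.598, so K_p = 21.14/9 = 2.35.

K_p = 2.35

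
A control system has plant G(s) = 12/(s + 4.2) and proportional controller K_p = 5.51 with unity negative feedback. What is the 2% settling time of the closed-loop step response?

T_s ≈ 0.0569 s

Closed-loop transfer function: T(s) = K_p·G(s)/(1 + K_p·G(s)) = 66.12/(s + 4.2 + 66.12) = 66.12/(s + 70.32).
Time constant τ = 1/70.32 = 0.01422 s, so the 2% settling time is about 4τ = 0.0569 s.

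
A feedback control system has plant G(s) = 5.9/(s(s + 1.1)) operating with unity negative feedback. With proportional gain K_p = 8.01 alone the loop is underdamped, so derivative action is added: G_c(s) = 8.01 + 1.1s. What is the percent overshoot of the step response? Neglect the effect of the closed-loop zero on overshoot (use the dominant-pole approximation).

Forward path: (8.01 + 1.1s)·5.9/(s(s+1.1)). The closed-loop characteristic equation is s² + (1.1 + 5.9·1.1)s + 5.9·8.01 = 0.
That is s² + 7.59s + 47.26 = 0, so ω_n = 6.875 rad/s and ζ = 7.59/(2·6.875) = 0.552.
%OS = 100·exp(−πζ/√(1−ζ²)) = 12.5%.

12.5%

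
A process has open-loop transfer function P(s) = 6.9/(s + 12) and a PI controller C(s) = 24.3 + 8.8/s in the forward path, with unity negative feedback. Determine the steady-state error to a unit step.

The open loop C(s)P(s) has a pole at the origin (type 1), so the static position error constant is infinite and e_ss = 1/(1+∞) = 0.

0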